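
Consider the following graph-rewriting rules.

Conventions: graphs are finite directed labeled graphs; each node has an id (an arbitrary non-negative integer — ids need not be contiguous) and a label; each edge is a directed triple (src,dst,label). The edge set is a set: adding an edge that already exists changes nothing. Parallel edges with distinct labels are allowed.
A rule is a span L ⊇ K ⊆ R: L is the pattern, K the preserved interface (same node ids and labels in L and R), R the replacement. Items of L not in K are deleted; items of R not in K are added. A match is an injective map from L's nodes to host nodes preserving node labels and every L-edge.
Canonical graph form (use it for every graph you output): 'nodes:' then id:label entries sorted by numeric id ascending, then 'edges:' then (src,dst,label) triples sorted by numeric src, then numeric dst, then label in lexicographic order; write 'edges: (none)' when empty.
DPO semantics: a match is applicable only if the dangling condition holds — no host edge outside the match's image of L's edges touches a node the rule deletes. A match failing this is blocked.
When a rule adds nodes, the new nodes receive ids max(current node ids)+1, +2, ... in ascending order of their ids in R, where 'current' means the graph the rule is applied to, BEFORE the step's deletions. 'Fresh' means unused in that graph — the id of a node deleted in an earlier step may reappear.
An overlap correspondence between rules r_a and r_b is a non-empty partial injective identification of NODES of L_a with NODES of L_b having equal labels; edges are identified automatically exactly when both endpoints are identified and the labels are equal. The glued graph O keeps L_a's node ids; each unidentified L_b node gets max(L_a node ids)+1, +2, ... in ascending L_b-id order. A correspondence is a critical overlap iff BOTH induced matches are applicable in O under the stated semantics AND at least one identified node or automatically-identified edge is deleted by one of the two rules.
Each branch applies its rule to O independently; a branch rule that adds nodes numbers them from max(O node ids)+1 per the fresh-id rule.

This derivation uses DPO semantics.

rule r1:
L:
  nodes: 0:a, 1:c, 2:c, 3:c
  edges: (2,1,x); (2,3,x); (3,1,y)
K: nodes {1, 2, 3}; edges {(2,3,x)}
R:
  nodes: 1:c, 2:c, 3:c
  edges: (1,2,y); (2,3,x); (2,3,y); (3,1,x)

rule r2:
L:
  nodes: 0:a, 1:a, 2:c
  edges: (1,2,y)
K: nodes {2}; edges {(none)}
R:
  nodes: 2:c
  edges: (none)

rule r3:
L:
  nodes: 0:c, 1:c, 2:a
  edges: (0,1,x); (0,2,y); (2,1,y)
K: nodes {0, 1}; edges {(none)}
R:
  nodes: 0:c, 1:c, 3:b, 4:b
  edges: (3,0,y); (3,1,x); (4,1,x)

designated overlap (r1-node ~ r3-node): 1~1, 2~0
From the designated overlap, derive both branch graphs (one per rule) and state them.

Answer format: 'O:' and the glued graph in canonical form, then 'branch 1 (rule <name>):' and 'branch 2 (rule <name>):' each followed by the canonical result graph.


O:
nodes: 0:a, 1:c, 2:c, 3:c, 4:a
edges: (2,1,x); (2,3,x); (2,4,y); (3,1,y); (4,1,y)
branch 1 (rule r1):
nodes: 1:c, 2:c, 3:c, 4:a
edges: (1,2,y); (2,3,x); (2,3,y); (2,4,y); (3,1,x); (4,1,y)
branch 2 (rule r3):
nodes: 0:a, 1:c, 2:c, 3:c, 5:b, 6:b
edges: (2,3,x); (3,1,y); (5,1,x); (5,2,y); (6,1,x)


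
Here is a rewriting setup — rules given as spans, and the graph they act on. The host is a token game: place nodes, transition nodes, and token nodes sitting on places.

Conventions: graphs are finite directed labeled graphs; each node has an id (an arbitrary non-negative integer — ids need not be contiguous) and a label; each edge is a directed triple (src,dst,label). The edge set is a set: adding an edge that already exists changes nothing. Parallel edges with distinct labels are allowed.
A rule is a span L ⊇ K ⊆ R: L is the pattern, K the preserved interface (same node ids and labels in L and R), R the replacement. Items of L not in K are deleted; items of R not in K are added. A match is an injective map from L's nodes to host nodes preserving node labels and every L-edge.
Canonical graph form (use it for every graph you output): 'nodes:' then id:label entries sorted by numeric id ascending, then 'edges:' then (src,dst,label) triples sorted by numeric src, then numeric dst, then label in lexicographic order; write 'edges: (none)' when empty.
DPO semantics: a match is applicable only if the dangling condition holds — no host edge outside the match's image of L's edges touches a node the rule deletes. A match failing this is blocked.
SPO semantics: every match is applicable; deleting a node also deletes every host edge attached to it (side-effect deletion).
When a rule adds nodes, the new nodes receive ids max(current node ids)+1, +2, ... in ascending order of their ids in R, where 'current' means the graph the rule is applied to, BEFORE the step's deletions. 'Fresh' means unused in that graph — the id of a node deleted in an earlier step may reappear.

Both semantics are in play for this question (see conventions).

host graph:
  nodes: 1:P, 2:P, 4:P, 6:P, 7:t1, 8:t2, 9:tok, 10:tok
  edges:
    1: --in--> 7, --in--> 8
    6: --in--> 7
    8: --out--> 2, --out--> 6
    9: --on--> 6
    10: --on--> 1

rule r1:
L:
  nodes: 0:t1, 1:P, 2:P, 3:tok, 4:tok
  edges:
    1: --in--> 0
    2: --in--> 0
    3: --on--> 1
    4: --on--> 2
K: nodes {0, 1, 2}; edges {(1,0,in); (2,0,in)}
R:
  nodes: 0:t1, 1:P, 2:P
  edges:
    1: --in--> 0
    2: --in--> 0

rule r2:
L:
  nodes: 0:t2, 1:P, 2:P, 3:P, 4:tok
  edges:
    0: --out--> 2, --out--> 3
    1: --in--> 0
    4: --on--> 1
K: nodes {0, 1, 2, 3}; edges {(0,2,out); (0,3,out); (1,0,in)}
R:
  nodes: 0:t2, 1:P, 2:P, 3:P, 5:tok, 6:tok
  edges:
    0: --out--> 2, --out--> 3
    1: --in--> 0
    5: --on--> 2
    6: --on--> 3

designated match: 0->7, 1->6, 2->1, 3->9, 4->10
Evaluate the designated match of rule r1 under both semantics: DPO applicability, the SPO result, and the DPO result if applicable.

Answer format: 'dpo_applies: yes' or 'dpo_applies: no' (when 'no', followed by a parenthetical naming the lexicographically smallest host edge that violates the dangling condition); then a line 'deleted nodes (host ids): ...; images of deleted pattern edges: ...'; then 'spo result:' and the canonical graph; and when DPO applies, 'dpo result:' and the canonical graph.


dpo_applies: yes
deleted nodes (host ids): 9, 10; images of deleted pattern edges: (9,6,on); (10,1,on)
spo result:
nodes: 1:P, 2:P, 4:P, 6:P, 7:t1, 8:t2
edges: (1,7,in); (1,8,in); (6,7,in); (8,2,out); (8,6,out)
dpo result:
nodes: 1:P, 2:P, 4:P, 6:P, 7:t1, 8:t2
edges: (1,7,in); (1,8,in); (6,7,in); (8,2,out); (8,6,out)


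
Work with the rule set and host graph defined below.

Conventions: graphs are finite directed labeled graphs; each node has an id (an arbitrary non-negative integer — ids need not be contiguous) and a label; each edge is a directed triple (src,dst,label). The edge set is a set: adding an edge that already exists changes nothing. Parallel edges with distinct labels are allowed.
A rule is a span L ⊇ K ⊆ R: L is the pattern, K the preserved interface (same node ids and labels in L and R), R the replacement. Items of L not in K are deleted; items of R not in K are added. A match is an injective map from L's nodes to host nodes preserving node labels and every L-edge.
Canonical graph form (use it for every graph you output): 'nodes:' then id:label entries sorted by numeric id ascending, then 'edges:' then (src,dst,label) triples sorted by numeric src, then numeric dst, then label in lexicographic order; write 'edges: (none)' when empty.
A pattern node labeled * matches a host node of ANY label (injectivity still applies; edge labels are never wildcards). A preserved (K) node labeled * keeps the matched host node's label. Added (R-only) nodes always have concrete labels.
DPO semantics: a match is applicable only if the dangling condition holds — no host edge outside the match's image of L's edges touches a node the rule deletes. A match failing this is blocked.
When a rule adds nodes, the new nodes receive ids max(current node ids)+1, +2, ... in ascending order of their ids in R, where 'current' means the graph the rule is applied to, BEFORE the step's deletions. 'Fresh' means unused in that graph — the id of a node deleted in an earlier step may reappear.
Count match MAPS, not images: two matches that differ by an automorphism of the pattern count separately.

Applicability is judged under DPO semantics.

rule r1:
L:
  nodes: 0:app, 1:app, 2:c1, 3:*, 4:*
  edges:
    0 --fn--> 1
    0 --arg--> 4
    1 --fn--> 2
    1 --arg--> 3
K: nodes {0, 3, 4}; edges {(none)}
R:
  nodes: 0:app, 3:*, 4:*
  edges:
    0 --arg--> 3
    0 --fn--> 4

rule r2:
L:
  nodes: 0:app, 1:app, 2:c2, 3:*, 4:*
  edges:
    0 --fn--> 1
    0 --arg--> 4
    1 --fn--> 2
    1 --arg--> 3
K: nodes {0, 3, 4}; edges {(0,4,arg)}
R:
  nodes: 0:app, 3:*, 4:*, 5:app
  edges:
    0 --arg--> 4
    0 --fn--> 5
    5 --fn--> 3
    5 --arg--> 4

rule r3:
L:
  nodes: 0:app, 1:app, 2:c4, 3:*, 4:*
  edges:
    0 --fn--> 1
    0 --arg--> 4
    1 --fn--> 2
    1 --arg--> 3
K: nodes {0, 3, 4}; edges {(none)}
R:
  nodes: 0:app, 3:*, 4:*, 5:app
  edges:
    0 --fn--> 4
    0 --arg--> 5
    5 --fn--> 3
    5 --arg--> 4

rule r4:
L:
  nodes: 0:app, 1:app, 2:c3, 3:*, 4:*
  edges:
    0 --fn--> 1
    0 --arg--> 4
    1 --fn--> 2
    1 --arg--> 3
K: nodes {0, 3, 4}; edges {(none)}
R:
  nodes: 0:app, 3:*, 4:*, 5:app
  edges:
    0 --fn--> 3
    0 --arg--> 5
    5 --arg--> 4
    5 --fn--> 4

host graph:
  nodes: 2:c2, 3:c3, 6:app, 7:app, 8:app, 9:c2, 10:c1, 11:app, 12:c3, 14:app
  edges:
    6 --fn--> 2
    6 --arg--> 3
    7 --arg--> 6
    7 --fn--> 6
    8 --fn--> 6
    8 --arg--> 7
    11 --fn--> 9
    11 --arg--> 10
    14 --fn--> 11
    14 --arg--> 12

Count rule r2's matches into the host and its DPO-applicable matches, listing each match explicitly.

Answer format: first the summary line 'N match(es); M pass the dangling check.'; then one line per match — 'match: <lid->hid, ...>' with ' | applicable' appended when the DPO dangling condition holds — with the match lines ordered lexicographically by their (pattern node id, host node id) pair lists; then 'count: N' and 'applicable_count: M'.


2 match(es); 1 pass the dangling check.
match: 0->8, 1->6, 2->2, 3->3, 4->7
match: 0->14, 1->11, 2->9, 3->10, 4->12 | applicable
count: 2
applicable_count: 1


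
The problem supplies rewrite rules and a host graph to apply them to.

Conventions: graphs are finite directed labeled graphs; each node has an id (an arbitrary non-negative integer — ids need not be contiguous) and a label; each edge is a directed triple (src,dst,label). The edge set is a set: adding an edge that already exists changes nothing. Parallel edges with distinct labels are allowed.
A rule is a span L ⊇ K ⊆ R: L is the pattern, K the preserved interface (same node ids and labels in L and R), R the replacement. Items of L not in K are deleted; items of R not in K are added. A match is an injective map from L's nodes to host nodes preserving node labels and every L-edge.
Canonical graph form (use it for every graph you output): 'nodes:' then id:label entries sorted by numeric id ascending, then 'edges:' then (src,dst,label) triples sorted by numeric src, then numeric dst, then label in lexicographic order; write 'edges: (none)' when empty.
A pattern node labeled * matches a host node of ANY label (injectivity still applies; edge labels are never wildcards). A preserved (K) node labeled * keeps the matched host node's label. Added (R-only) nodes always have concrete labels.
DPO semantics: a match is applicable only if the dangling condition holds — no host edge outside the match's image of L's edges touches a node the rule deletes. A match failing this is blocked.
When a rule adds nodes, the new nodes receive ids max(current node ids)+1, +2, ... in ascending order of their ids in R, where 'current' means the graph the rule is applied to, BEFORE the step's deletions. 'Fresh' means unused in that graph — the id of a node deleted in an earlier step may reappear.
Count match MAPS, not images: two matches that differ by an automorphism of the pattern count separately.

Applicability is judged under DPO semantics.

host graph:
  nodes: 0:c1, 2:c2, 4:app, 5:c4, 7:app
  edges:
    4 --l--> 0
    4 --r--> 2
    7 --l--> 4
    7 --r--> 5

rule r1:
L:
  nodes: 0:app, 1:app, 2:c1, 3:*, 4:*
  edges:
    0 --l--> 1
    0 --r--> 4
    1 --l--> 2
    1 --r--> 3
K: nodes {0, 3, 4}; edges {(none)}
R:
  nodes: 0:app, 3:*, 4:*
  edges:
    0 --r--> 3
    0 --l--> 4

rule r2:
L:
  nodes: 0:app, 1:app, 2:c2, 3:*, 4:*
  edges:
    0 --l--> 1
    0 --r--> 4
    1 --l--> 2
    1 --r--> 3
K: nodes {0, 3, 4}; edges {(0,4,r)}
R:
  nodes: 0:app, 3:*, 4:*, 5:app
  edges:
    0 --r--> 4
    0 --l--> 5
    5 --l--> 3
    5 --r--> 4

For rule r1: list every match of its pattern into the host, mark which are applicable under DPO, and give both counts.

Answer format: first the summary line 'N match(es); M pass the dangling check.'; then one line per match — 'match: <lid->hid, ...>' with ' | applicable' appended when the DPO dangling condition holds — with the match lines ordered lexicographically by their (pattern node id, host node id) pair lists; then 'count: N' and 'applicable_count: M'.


1 match(es); 1 pass the dangling check.
match: 0->7, 1->4, 2->0, 3->2, 4->5 | applicable
count: 1
applicable_count: 1


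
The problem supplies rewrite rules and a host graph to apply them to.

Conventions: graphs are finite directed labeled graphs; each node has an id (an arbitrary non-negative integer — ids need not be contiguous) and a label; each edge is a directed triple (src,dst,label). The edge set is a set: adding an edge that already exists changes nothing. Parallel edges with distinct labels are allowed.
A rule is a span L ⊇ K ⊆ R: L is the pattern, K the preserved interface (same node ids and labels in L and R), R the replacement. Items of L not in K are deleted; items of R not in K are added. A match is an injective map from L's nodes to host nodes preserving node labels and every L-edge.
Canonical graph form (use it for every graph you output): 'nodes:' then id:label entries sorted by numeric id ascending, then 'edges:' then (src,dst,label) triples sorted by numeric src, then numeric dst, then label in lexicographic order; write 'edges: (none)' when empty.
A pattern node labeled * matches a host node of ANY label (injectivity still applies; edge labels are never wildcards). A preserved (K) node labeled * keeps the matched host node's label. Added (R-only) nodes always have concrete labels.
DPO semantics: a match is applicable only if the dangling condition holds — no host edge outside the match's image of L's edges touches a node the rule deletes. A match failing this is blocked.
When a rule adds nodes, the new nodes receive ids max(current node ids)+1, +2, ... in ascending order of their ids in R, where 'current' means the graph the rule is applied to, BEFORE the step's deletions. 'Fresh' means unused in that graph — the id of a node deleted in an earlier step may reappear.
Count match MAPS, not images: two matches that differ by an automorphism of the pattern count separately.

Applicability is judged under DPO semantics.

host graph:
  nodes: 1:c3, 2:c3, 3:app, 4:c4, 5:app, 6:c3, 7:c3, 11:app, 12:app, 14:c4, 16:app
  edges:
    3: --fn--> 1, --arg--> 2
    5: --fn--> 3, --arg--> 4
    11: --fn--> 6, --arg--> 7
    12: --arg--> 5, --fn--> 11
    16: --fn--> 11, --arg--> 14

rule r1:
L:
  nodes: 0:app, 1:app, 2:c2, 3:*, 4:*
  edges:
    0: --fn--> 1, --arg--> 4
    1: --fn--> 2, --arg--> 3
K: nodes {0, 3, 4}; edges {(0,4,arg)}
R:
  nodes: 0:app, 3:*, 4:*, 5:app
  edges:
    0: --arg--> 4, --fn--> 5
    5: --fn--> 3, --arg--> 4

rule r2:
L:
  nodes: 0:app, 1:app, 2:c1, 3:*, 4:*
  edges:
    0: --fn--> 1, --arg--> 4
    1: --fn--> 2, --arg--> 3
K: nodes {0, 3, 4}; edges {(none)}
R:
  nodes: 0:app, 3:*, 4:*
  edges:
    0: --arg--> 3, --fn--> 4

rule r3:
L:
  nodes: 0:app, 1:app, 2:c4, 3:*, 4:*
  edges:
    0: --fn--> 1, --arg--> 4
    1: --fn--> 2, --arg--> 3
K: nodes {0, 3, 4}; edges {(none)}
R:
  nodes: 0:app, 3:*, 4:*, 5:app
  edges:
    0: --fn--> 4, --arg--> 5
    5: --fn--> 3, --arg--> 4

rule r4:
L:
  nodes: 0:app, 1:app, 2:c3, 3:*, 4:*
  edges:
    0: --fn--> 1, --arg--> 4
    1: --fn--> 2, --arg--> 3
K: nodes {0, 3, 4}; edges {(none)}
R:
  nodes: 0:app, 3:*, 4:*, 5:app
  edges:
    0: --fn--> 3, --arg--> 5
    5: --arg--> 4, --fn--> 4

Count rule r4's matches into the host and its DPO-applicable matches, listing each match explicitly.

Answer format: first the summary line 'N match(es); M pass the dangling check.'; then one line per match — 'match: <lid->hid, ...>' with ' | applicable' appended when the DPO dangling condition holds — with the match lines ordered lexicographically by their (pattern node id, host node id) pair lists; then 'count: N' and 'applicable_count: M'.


3 match(es); 1 pass the dangling check.
match: 0->5, 1->3, 2->1, 3->2, 4->4 | applicable
match: 0->12, 1->11, 2->6, 3->7, 4->5
match: 0->16, 1->11, 2->6, 3->7, 4->14
count: 3
applicable_count: 1


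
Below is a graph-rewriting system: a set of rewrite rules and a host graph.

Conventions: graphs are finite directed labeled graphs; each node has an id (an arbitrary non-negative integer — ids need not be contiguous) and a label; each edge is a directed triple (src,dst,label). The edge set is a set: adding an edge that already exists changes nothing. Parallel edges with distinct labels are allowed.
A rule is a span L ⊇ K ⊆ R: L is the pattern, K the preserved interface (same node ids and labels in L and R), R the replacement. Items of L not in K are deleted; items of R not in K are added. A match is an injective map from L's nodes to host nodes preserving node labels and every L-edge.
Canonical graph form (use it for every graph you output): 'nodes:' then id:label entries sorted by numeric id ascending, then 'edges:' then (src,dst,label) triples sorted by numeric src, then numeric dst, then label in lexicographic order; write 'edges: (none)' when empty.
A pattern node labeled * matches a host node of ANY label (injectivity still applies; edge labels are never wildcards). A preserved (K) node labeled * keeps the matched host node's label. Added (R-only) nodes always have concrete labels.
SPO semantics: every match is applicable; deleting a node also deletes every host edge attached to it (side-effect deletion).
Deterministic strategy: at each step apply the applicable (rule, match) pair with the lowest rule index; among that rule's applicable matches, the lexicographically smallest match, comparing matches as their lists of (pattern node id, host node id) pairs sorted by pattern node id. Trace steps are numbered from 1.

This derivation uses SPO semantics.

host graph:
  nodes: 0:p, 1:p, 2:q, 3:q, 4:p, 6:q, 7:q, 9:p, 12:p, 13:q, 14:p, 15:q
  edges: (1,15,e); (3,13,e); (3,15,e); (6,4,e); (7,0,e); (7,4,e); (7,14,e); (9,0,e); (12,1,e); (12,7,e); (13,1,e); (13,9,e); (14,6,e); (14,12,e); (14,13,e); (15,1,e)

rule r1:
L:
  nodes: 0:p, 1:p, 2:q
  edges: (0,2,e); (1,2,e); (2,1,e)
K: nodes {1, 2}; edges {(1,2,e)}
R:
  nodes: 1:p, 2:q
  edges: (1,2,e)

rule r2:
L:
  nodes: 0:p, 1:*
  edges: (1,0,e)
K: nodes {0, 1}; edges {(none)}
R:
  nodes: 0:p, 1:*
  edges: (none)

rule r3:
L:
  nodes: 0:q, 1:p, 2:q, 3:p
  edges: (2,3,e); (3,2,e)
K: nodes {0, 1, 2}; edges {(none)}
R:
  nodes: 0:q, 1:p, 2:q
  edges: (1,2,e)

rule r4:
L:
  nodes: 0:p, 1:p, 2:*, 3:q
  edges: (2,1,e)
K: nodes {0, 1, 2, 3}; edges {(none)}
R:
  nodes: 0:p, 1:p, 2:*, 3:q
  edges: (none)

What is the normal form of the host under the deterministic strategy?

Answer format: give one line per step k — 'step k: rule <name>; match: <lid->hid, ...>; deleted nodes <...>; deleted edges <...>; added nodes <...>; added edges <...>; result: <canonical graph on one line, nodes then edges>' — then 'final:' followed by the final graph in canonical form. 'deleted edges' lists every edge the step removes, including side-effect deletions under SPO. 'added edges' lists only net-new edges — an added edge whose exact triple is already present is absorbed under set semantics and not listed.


step 1: rule r2; match: 0->0, 1->7; deleted nodes (none); deleted edges (7,0,e); added nodes (none); added edges (none); result: nodes: 0:p, 1:p, 2:q, 3:q, 4:p, 6:q, 7:q, 9:p, 12:p, 13:q, 14:p, 15:q edges: (1,15,e); (3,13,e); (3,15,e); (6,4,e); (7,4,e); (7,14,e); (9,0,e); (12,1,e); (12,7,e); (13,1,e); (13,9,e); (14,6,e); (14,12,e); (14,13,e); (15,1,e)
step 2: rule r2; match: 0->0, 1->9; deleted nodes (none); deleted edges (9,0,e); added nodes (none); added edges (none); result: nodes: 0:p, 1:p, 2:q, 3:q, 4:p, 6:q, 7:q, 9:p, 12:p, 13:q, 14:p, 15:q edges: (1,15,e); (3,13,e); (3,15,e); (6,4,e); (7,4,e); (7,14,e); (12,1,e); (12,7,e); (13,1,e); (13,9,e); (14,6,e); (14,12,e); (14,13,e); (15,1,e)
step 3: rule r2; match: 0->1, 1->12; deleted nodes (none); deleted edges (12,1,e); added nodes (none); added edges (none); result: nodes: 0:p, 1:p, 2:q, 3:q, 4:p, 6:q, 7:q, 9:p, 12:p, 13:q, 14:p, 15:q edges: (1,15,e); (3,13,e); (3,15,e); (6,4,e); (7,4,e); (7,14,e); (12,7,e); (13,1,e); (13,9,e); (14,6,e); (14,12,e); (14,13,e); (15,1,e)
step 4: rule r2; match: 0->1, 1->13; deleted nodes (none); deleted edges (13,1,e); added nodes (none); added edges (none); result: nodes: 0:p, 1:p, 2:q, 3:q, 4:p, 6:q, 7:q, 9:p, 12:p, 13:q, 14:p, 15:q edges: (1,15,e); (3,13,e); (3,15,e); (6,4,e); (7,4,e); (7,14,e); (12,7,e); (13,9,e); (14,6,e); (14,12,e); (14,13,e); (15,1,e)
step 5: rule r2; match: 0->1, 1->15; deleted nodes (none); deleted edges (15,1,e); added nodes (none); added edges (none); result: nodes: 0:p, 1:p, 2:q, 3:q, 4:p, 6:q, 7:q, 9:p, 12:p, 13:q, 14:p, 15:q edges: (1,15,e); (3,13,e); (3,15,e); (6,4,e); (7,4,e); (7,14,e); (12,7,e); (13,9,e); (14,6,e); (14,12,e); (14,13,e)
step 6: rule r2; match: 0->4, 1->6; deleted nodes (none); deleted edges (6,4,e); added nodes (none); added edges (none); result: nodes: 0:p, 1:p, 2:q, 3:q, 4:p, 6:q, 7:q, 9:p, 12:p, 13:q, 14:p, 15:q edges: (1,15,e); (3,13,e); (3,15,e); (7,4,e); (7,14,e); (12,7,e); (13,9,e); (14,6,e); (14,12,e); (14,13,e)
step 7: rule r2; match: 0->4, 1->7; deleted nodes (none); deleted edges (7,4,e); added nodes (none); added edges (none); result: nodes: 0:p, 1:p, 2:q, 3:q, 4:p, 6:q, 7:q, 9:p, 12:p, 13:q, 14:p, 15:q edges: (1,15,e); (3,13,e); (3,15,e); (7,14,e); (12,7,e); (13,9,e); (14,6,e); (14,12,e); (14,13,e)
step 8: rule r2; match: 0->9, 1->13; deleted nodes (none); deleted edges (13,9,e); added nodes (none); added edges (none); result: nodes: 0:p, 1:p, 2:q, 3:q, 4:p, 6:q, 7:q, 9:p, 12:p, 13:q, 14:p, 15:q edges: (1,15,e); (3,13,e); (3,15,e); (7,14,e); (12,7,e); (14,6,e); (14,12,e); (14,13,e)
step 9: rule r2; match: 0->12, 1->14; deleted nodes (none); deleted edges (14,12,e); added nodes (none); added edges (none); result: nodes: 0:p, 1:p, 2:q, 3:q, 4:p, 6:q, 7:q, 9:p, 12:p, 13:q, 14:p, 15:q edges: (1,15,e); (3,13,e); (3,15,e); (7,14,e); (12,7,e); (14,6,e); (14,13,e)
step 10: rule r2; match: 0->14, 1->7; deleted nodes (none); deleted edges (7,14,e); added nodes (none); added edges (none); result: nodes: 0:p, 1:p, 2:q, 3:q, 4:p, 6:q, 7:q, 9:p, 12:p, 13:q, 14:p, 15:q edges: (1,15,e); (3,13,e); (3,15,e); (12,7,e); (14,6,e); (14,13,e)
final:
nodes: 0:p, 1:p, 2:q, 3:q, 4:p, 6:q, 7:q, 9:p, 12:p, 13:q, 14:p, 15:q
edges: (1,15,e); (3,13,e); (3,15,e); (12,7,e); (14,6,e); (14,13,e)


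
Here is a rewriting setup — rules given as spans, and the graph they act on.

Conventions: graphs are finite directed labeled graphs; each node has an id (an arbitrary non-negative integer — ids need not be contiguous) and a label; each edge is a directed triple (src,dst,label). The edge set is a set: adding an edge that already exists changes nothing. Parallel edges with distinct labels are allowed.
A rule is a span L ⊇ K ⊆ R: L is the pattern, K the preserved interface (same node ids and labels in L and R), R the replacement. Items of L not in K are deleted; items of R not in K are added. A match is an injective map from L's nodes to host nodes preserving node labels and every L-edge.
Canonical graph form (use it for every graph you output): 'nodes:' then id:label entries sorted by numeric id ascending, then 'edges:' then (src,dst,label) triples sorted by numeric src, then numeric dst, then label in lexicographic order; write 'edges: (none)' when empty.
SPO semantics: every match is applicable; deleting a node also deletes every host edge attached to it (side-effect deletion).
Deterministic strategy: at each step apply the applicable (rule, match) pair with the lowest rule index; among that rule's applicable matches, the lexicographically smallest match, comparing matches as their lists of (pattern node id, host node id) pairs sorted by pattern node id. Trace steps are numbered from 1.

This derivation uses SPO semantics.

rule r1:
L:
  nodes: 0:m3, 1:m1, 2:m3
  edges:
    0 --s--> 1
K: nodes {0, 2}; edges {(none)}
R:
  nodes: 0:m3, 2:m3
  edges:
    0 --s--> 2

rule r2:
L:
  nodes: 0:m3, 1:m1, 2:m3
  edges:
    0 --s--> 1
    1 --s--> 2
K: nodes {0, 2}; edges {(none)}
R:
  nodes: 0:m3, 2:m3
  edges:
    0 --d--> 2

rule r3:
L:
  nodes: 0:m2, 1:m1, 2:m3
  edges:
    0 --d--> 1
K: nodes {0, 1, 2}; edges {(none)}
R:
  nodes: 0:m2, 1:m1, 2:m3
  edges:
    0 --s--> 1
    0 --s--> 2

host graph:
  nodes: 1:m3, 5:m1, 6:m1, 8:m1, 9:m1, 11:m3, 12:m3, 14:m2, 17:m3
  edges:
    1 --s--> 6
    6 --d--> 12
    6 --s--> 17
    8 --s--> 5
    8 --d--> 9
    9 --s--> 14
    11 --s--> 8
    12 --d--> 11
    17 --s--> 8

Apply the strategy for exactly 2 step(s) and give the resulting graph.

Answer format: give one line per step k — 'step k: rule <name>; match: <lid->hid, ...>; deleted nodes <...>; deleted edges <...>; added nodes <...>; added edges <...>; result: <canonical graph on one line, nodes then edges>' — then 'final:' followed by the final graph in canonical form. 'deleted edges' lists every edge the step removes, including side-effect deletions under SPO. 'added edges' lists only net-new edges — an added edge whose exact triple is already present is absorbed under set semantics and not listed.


step 1: rule r1; match: 0->1, 1->6, 2->11; deleted nodes 6; deleted edges (1,6,s); (6,12,d); (6,17,s); added nodes (none); added edges (1,11,s); result: nodes: 1:m3, 5:m1, 8:m1, 9:m1, 11:m3, 12:m3, 14:m2, 17:m3 edges: (1,11,s); (8,5,s); (8,9,d); (9,14,s); (11,8,s); (12,11,d); (17,8,s)
step 2: rule r1; match: 0->11, 1->8, 2->1; deleted nodes 8; deleted edges (8,5,s); (8,9,d); (11,8,s); (17,8,s); added nodes (none); added edges (11,1,s); result: nodes: 1:m3, 5:m1, 9:m1, 11:m3, 12:m3, 14:m2, 17:m3 edges: (1,11,s); (9,14,s); (11,1,s); (12,11,d)
final:
nodes: 1:m3, 5:m1, 9:m1, 11:m3, 12:m3, 14:m2, 17:m3
edges: (1,11,s); (9,14,s); (11,1,s); (12,11,d)


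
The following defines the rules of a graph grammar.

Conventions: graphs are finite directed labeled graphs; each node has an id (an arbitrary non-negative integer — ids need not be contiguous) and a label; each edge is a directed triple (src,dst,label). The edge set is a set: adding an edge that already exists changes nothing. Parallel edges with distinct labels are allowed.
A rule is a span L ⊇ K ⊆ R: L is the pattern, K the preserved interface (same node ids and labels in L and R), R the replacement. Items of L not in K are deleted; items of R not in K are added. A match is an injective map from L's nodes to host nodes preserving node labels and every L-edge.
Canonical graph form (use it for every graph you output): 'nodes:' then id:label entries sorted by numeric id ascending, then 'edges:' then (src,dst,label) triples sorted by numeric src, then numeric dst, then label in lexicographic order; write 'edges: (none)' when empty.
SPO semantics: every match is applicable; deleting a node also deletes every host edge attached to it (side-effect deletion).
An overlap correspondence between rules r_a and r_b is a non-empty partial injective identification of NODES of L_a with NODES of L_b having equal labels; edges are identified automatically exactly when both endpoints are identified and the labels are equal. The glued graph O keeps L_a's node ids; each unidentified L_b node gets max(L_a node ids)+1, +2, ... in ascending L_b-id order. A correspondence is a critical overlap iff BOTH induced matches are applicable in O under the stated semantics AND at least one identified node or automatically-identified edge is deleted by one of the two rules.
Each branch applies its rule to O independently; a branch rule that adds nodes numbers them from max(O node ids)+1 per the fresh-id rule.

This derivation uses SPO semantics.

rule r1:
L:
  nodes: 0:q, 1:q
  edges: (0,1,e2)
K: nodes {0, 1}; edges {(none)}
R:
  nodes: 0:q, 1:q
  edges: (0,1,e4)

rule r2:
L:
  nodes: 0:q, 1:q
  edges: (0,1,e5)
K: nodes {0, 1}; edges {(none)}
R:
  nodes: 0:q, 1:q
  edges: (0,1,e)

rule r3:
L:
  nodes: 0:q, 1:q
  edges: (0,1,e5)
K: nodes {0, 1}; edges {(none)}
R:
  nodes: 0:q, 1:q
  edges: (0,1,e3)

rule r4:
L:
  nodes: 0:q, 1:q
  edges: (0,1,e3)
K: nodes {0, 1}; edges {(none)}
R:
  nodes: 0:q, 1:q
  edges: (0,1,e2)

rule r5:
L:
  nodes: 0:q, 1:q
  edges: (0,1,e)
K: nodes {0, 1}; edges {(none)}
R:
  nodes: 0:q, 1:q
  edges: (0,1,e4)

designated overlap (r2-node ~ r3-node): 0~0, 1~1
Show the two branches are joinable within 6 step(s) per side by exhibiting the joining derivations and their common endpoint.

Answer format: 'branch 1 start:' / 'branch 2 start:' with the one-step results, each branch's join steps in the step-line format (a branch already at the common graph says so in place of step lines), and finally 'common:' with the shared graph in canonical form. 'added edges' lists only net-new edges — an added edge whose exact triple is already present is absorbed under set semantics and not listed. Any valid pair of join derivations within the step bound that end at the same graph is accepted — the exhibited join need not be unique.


branch 1 start:
nodes: 0:q, 1:q
edges: (0,1,e)
branch 2 start:
nodes: 0:q, 1:q
edges: (0,1,e3)
branch 1 step 1: rule r5; match: 0->0, 1->1; deleted nodes (none); deleted edges (0,1,e); added nodes (none); added edges (0,1,e4); result: nodes: 0:q, 1:q edges: (0,1,e4)
branch 2 step 1: rule r4; match: 0->0, 1->1; deleted nodes (none); deleted edges (0,1,e3); added nodes (none); added edges (0,1,e2); result: nodes: 0:q, 1:q edges: (0,1,e2)
branch 2 step 2: rule r1; match: 0->0, 1->1; deleted nodes (none); deleted edges (0,1,e2); added nodes (none); added edges (0,1,e4); result: nodes: 0:q, 1:q edges: (0,1,e4)
common:
nodes: 0:q, 1:q
edges: (0,1,e4)


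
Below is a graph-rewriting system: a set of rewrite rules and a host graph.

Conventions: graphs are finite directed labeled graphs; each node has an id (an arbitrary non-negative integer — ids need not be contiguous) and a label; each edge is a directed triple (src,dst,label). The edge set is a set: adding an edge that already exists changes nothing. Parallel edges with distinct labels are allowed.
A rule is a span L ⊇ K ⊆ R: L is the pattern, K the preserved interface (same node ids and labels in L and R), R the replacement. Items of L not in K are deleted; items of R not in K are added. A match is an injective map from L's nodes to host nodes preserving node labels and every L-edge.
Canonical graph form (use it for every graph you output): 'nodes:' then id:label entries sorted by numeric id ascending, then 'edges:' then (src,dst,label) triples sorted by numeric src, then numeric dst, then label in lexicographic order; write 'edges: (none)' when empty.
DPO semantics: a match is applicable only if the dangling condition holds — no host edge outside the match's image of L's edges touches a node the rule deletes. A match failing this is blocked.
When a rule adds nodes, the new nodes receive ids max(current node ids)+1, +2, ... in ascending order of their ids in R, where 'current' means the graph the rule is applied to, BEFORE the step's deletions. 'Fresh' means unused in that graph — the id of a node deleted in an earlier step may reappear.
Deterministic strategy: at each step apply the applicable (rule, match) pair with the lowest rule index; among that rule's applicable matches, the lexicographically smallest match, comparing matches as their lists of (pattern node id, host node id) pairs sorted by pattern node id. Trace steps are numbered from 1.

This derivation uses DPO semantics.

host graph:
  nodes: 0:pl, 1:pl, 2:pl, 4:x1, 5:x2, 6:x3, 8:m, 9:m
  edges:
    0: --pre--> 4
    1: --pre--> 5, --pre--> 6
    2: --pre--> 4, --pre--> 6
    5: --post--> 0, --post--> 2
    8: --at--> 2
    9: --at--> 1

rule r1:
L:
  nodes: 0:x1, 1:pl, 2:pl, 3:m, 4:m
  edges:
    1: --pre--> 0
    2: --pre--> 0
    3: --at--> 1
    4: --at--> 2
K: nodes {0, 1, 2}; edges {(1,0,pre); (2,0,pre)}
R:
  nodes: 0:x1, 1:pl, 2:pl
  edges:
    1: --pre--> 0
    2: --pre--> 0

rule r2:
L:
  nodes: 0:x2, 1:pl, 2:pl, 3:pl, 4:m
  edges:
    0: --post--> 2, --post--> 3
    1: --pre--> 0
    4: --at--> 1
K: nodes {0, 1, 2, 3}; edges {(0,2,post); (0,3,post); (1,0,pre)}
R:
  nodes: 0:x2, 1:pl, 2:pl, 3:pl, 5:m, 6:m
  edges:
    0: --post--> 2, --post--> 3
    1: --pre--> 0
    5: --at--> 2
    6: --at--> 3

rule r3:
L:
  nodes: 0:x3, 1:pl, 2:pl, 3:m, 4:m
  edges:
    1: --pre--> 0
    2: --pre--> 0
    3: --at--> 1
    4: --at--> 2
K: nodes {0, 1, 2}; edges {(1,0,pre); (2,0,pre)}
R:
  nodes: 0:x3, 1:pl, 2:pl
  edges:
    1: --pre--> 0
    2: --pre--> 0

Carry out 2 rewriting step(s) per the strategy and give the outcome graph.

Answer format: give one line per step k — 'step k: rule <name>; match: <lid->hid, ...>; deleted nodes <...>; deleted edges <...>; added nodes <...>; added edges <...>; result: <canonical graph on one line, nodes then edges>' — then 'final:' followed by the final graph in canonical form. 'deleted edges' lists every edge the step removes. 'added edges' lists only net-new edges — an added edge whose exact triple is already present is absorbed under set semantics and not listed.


step 1: rule r2; match: 0->5, 1->1, 2->0, 3->2, 4->9; deleted nodes 9; deleted edges (9,1,at); added nodes 10, 11; added edges (10,0,at); (11,2,at); result: nodes: 0:pl, 1:pl, 2:pl, 4:x1, 5:x2, 6:x3, 8:m, 10:m, 11:m edges: (0,4,pre); (1,5,pre); (1,6,pre); (2,4,pre); (2,6,pre); (5,0,post); (5,2,post); (8,2,at); (10,0,at); (11,2,at)
step 2: rule r1; match: 0->4, 1->0, 2->2, 3->10, 4->8; deleted nodes 8, 10; deleted edges (8,2,at); (10,0,at); added nodes (none); added edges (none); result: nodes: 0:pl, 1:pl, 2:pl, 4:x1, 5:x2, 6:x3, 11:m edges: (0,4,pre); (1,5,pre); (1,6,pre); (2,4,pre); (2,6,pre); (5,0,post); (5,2,post); (11,2,at)
final:
nodes: 0:pl, 1:pl, 2:pl, 4:x1, 5:x2, 6:x3, 11:m
edges: (0,4,pre); (1,5,pre); (1,6,pre); (2,4,pre); (2,6,pre); (5,0,post); (5,2,post); (11,2,at)


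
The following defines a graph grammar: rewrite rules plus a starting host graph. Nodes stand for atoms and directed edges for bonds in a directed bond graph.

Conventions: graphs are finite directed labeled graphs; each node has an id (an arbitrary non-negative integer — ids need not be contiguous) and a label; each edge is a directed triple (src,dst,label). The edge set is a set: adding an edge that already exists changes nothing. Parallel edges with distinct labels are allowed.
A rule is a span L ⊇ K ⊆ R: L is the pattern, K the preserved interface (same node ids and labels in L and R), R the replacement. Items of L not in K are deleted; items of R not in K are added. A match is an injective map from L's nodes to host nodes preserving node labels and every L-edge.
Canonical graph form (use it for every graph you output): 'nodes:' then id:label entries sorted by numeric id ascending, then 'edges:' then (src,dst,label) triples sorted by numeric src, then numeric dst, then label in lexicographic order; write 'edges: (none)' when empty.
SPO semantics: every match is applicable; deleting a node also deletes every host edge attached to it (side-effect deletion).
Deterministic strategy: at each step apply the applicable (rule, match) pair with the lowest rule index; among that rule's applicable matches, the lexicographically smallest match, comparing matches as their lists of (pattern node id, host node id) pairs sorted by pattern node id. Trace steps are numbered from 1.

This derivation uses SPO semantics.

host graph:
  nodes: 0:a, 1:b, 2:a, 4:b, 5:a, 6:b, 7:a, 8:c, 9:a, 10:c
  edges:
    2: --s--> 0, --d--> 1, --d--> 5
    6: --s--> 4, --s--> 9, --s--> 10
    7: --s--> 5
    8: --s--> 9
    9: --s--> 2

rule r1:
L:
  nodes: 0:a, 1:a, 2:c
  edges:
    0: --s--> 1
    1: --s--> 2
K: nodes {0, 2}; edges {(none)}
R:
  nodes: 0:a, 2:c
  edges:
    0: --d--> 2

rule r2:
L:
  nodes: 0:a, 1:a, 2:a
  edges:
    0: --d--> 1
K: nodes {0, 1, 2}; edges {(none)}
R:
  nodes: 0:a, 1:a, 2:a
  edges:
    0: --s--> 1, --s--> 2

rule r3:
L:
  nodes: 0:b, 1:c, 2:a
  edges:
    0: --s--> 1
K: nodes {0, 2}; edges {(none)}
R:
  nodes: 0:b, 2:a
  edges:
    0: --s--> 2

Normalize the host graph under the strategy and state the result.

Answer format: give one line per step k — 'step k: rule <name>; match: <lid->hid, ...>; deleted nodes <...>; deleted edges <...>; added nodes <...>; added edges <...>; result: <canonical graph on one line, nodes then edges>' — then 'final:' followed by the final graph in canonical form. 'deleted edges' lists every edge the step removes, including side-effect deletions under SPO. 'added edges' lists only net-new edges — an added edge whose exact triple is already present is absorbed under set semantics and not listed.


step 1: rule r2; match: 0->2, 1->5, 2->0; deleted nodes (none); deleted edges (2,5,d); added nodes (none); added edges (2,5,s); result: nodes: 0:a, 1:b, 2:a, 4:b, 5:a, 6:b, 7:a, 8:c, 9:a, 10:c edges: (2,0,s); (2,1,d); (2,5,s); (6,4,s); (6,9,s); (6,10,s); (7,5,s); (8,9,s); (9,2,s)
step 2: rule r3; match: 0->6, 1->10, 2->0; deleted nodes 10; deleted edges (6,10,s); added nodes (none); added edges (6,0,s); result: nodes: 0:a, 1:b, 2:a, 4:b, 5:a, 6:b, 7:a, 8:c, 9:a edges: (2,0,s); (2,1,d); (2,5,s); (6,0,s); (6,4,s); (6,9,s); (7,5,s); (8,9,s); (9,2,s)
final:
nodes: 0:a, 1:b, 2:a, 4:b, 5:a, 6:b, 7:a, 8:c, 9:a
edges: (2,0,s); (2,1,d); (2,5,s); (6,0,s); (6,4,s); (6,9,s); (7,5,s); (8,9,s); (9,2,s)


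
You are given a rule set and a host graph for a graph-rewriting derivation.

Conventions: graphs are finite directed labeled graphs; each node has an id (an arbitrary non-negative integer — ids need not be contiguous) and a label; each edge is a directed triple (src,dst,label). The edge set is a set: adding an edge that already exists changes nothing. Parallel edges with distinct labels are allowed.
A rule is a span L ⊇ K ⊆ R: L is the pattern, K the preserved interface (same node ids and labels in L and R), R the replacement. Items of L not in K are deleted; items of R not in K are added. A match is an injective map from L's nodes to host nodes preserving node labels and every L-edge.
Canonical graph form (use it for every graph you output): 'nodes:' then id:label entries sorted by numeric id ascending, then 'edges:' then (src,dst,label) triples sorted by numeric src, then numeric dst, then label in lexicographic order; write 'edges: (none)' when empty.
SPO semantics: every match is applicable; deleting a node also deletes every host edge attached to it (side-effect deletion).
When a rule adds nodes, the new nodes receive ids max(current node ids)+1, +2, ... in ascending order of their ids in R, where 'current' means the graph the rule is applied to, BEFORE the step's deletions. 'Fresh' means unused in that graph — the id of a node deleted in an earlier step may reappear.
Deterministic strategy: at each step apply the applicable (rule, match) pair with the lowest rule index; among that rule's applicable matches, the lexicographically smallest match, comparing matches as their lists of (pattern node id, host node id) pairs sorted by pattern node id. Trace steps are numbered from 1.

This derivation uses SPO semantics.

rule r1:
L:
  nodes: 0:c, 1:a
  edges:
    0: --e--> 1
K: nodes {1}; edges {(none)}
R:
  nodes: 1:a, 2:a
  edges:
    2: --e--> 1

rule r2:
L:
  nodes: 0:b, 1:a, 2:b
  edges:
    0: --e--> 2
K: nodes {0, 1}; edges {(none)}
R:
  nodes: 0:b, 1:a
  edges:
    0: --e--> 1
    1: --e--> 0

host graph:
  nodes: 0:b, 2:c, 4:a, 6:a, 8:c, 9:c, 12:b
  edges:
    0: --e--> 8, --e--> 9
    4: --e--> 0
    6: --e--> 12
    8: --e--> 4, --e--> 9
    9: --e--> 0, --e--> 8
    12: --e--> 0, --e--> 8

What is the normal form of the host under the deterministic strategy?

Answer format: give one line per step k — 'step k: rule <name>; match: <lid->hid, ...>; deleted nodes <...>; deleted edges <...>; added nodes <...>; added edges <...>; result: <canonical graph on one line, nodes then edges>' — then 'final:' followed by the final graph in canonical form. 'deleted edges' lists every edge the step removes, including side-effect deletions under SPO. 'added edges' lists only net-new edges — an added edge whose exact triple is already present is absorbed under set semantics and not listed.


step 1: rule r1; match: 0->8, 1->4; deleted nodes 8; deleted edges (0,8,e); (8,4,e); (8,9,e); (9,8,e); (12,8,e); added nodes 13; added edges (13,4,e); result: nodes: 0:b, 2:c, 4:a, 6:a, 9:c, 12:b, 13:a edges: (0,9,e); (4,0,e); (6,12,e); (9,0,e); (12,0,e); (13,4,e)
step 2: rule r2; match: 0->12, 1->4, 2->0; deleted nodes 0; deleted edges (0,9,e); (4,0,e); (9,0,e); (12,0,e); added nodes (none); added edges (4,12,e); (12,4,e); result: nodes: 2:c, 4:a, 6:a, 9:c, 12:b, 13:a edges: (4,12,e); (6,12,e); (12,4,e); (13,4,e)
final:
nodes: 2:c, 4:a, 6:a, 9:c, 12:b, 13:a
edges: (4,12,e); (6,12,e); (12,4,e); (13,4,e)
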